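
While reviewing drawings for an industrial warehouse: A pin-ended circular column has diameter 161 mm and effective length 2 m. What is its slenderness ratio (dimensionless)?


Radius of gyration r = d / 4 = 161 / 4 = 40.25 mm
L_eff = 2000.0 mm
Slenderness ratio = L / r = 2000.0 / 40.25 = 49.69 (dimensionless)

49.69 (dimensionless)


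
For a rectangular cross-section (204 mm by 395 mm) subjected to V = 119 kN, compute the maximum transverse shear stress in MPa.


A = b * h = 204 * 395 = 80580 mm^2
V = 119 kN = 119000.0 N
tau_max = 1.5 * V / A = 1.5 * 119000.0 / 80580
= 2.2152 MPa

2.2152 MPa


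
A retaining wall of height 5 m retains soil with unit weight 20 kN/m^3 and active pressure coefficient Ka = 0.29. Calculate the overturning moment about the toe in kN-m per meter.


Pa = 0.5 * Ka * gamma * H^2
= 0.5 * 0.29 * 20 * 5^2
= 72.5 kN/m
Arm = H / 3 = 5 / 3 = 1.6667 m
Mo = Pa * arm = Pa * H / 3 = 72.5 * 5 / 3 = 120.8333 kN-m/m

120.8333 kN-m/m


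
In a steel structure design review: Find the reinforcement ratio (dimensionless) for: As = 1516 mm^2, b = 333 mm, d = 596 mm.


rho = As / (b * d)
= 1516 / (333 * 596)
= 1516 / 198468
= 0.007639 (dimensionless)

0.007639 (dimensionless)


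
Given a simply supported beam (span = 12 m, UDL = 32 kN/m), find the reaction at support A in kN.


Total load = w * L = 32 * 12 = 384 kN
By symmetry, each reaction R = total / 2 = 384 / 2 = 192.0 kN

192.0 kN


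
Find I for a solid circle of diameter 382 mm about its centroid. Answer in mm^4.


r = d / 2 = 382 / 2 = 191.0 mm
I = pi * r^4 / 4 = pi * 191.0^4 / 4
= 1045257639.46 mm^4

1045257639.46 mm^4


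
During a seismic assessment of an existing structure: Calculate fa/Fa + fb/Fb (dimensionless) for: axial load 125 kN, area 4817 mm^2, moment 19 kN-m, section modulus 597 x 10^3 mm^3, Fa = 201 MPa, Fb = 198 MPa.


f_a = P / A = 125000.0 / 4817 = 25.9498 MPa
f_b = M / S = 19000000.0 / 597000.0 = 31.8258 MPa
Ratio = f_a / Fa + f_b / Fb
= 25.9498 / 201 + 31.8258 / 198
= 0.2898 (dimensionless)

0.2898 (dimensionless)


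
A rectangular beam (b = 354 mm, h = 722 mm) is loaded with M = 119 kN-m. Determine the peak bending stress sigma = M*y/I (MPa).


I = b * h^3 / 12 = 354 * 722^3 / 12 = 11102827916.0 mm^4
y = h / 2 = 722 / 2 = 361.0 mm
M = 119 kN-m = 119000000.0 N-mm
sigma = M * y / I = 119000000.0 * 361.0 / 11102827916.0
= 3.87 MPa

3.87 MPa


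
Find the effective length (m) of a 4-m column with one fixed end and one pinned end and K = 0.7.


L_eff = K * L
= 0.7 * 4
= 2.8 m

2.8 m


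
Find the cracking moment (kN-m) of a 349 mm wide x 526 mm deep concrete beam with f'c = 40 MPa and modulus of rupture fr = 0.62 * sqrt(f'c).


fr = 0.62 * sqrt(40) = 0.62 * 6.3246 = 3.9212 MPa
I = 349 * 526^3 / 12 = 4232543335.33 mm^4
y_t = 263.0 mm
M_cr = fr * I / y_t = 3.9212 * 4232543335.33 / 263.0 N-mm
= 63.1055 kN-m

63.1055 kN-m


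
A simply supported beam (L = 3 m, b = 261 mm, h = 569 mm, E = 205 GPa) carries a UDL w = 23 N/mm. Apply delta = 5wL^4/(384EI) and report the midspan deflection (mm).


I = 261 * 569^3 / 12 = 4006785195.75 mm^4
L = 3000.0 mm, w = 23 N/mm, E = 205000.0 MPa
delta = 5 * w * L^4 / (384 * E * I)
= 5 * 23 * 3000.0^4 / (384 * 205000.0 * 4006785195.75)
= 0.0295 mm

0.0295 mm


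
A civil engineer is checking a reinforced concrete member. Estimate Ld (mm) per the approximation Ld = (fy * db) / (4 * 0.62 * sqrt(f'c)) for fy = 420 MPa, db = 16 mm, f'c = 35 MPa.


Ld = (fy * db) / (4 * 0.62 * sqrt(f'c))
= (420 * 16) / (4 * 0.62 * sqrt(35))
= 6720 / 14.6719
= 458.02 mm

458.02 mm


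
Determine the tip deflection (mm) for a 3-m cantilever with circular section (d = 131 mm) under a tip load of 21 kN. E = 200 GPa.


I = pi * d^4 / 64 = pi * 131^4 / 64 = 14456231.07 mm^4
L = 3000.0 mm, P = 21000.0 N, E = 200000.0 MPa
delta = P * L^3 / (3 * E * I)
= 21000.0 * 3000.0^3 / (3 * 200000.0 * 14456231.07)
= 65.3697 mm

65.3697 mm


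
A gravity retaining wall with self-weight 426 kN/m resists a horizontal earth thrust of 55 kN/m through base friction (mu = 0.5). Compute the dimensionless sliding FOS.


Resisting force = mu * W = 0.5 * 426 = 213.0 kN/m
FOS = Resisting / Driving = 213.0 / 55
= 3.8727 (dimensionless)

3.8727 (dimensionless)


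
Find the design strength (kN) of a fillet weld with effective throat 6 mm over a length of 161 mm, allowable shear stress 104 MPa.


Strength = throat * length * allowable stress
= 6 * 161 * 104 N
= 100464 N
= 100.46 kN

100.46 kN


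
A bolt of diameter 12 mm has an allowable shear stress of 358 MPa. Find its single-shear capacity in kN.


A = pi * d^2 / 4 = pi * 12^2 / 4 = 113.0973 mm^2
V = f_v * A / 1000 = 358 * 113.0973 / 1000
= 40.4888 kN

40.4888 kN


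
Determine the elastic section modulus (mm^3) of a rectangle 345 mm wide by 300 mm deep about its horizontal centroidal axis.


S = b * h^2 / 6
= 345 * 300^2 / 6
= 345 * 90000 / 6
= 5175000.0 mm^3

5175000.0 mm^3


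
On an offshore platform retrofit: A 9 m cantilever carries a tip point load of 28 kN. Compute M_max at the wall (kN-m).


For a cantilever with a point load at the free end:
M_max = P * L = 28 * 9 = 252 kN-m

252 kN-m


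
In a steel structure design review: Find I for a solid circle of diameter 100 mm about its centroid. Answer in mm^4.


r = d / 2 = 100 / 2 = 50.0 mm
I = pi * r^4 / 4 = pi * 50.0^4 / 4
= 4908738.52 mm^4

4908738.52 mm^4


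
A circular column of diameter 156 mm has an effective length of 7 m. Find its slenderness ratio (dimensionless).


Radius of gyration r = d / 4 = 156 / 4 = 39.0 mm
L_eff = 7000.0 mm
Slenderness ratio = L / r = 7000.0 / 39.0 = 179.49 (dimensionless)

179.49 (dimensionless)


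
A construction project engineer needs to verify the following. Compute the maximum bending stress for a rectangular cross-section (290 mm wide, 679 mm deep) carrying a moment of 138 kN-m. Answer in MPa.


I = b * h^3 / 12 = 290 * 679^3 / 12 = 7565298609.17 mm^4
y = h / 2 = 679 / 2 = 339.5 mm
M = 138 kN-m = 138000000.0 N-mm
sigma = M * y / I = 138000000.0 * 339.5 / 7565298609.17
= 6.19 MPa

6.19 MPa


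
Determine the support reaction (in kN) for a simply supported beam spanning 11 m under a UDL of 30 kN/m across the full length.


Total load = w * L = 30 * 11 = 330 kN
By symmetry, each reaction R = total / 2 = 330 / 2 = 165.0 kN

165.0 kN


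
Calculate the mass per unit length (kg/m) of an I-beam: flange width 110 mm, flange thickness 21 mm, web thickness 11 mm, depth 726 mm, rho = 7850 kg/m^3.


A_flanges = 2 * 110 * 21 = 4620 mm^2
A_web = (726 - 2 * 21) * 11 = 7524 mm^2
A_total = 4620 + 7524 = 12144 mm^2 = 0.012144 m^2
Weight = rho * A = 7850 * 0.012144 = 95.3304 kg/m

95.3304 kg/m


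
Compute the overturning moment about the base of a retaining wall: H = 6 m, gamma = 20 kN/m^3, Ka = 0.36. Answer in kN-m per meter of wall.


Pa = 0.5 * Ka * gamma * H^2
= 0.5 * 0.36 * 20 * 6^2
= 129.6 kN/m
Arm = H / 3 = 6 / 3 = 2.0 m
Mo = Pa * arm = Pa * H / 3 = 129.6 * 6 / 3 = 259.2 kN-m/m

259.2 kN-m/m


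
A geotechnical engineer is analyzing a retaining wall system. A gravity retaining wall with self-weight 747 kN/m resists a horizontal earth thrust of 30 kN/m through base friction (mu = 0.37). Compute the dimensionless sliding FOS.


Resisting force = mu * W = 0.37 * 747 = 276.39 kN/m
FOS = Resisting / Driving = 276.39 / 30
= 9.213 (dimensionless)

9.213 (dimensionless)


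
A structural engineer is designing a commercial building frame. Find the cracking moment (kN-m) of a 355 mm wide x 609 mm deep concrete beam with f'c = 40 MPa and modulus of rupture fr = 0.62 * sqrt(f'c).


fr = 0.62 * sqrt(40) = 0.62 * 6.3246 = 3.9212 MPa
I = 355 * 609^3 / 12 = 6681884816.25 mm^4
y_t = 304.5 mm
M_cr = fr * I / y_t = 3.9212 * 6681884816.25 / 304.5 N-mm
= 86.0465 kN-m

86.0465 kN-m


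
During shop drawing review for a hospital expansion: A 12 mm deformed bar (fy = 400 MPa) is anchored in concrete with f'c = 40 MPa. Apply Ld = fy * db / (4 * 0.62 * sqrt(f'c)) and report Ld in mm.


Ld = (fy * db) / (4 * 0.62 * sqrt(f'c))
= (400 * 12) / (4 * 0.62 * sqrt(40))
= 4800 / 15.6849
= 306.03 mm

306.03 mm


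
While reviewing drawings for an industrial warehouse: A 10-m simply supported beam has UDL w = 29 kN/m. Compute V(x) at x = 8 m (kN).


R_A = w * L / 2 = 29 * 10 / 2 = 145.0 kN
V(x) = R_A - w * x = 145.0 - 29 * 8
= -87.0 kN

-87.0 kN


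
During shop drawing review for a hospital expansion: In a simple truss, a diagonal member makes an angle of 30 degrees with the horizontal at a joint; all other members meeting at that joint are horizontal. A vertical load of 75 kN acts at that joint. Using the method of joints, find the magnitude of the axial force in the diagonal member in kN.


At the joint, only the diagonal has a vertical component, so vertical equilibrium gives:
F * sin(30) = 75
F = 75 / sin(30)
= 75 / 0.5
= 150.0 kN

150.0 kN


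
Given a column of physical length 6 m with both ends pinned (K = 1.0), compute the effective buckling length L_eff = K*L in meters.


L_eff = K * L
= 1.0 * 6
= 6.0 m

6.0 m


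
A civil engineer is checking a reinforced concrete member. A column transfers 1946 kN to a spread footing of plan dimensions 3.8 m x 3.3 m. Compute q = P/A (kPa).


A = 3.8 * 3.3 = 12.54 m^2
q = P / A = 1946 / 12.54
= 155.1834 kPa

155.1834 kPa


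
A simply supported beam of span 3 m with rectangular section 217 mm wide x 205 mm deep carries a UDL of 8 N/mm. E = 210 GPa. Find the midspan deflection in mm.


I = 217 * 205^3 / 12 = 155790177.08 mm^4
L = 3000.0 mm, w = 8 N/mm, E = 210000.0 MPa
delta = 5 * w * L^4 / (384 * E * I)
= 5 * 8 * 3000.0^4 / (384 * 210000.0 * 155790177.08)
= 0.2579 mm

0.2579 mm


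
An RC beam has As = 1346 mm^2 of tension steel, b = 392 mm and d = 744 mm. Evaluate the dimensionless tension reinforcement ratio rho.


rho = As / (b * d)
= 1346 / (392 * 744)
= 1346 / 291648
= 0.004615 (dimensionless)

0.004615 (dimensionless)


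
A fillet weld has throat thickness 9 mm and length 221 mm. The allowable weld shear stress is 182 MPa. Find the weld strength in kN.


Strength = throat * length * allowable stress
= 9 * 221 * 182 N
= 361998 N
= 362.0 kN

362.0 kN


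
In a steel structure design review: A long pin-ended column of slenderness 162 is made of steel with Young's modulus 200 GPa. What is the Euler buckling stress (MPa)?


sigma_cr = pi^2 * E / lambda^2
= 9.8696 * 200000.0 / 162^2
= 9.8696 * 200000.0 / 26244
= 75.2142 MPa

75.2142 MPa


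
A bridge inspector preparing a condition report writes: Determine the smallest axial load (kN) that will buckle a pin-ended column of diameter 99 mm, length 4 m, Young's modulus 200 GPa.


I = pi * d^4 / 64 = 4715314.64 mm^4
L = 4000.0 mm
P_cr = pi^2 * E * I / L^2
= 9.8696 * 200000.0 * 4715314.64 / 4000.0^2
= 581728.63 N = 581.7286 kN

581.7286 kN


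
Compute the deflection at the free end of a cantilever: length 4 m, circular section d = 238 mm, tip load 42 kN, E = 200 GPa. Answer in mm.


I = pi * d^4 / 64 = pi * 238^4 / 64 = 157498973.25 mm^4
L = 4000.0 mm, P = 42000.0 N, E = 200000.0 MPa
delta = P * L^3 / (3 * E * I)
= 42000.0 * 4000.0^3 / (3 * 200000.0 * 157498973.25)
= 28.4446 mm

28.4446 mm


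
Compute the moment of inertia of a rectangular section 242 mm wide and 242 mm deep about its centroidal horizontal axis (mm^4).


I = b * h^3 / 12
= 242 * 242^3 / 12
= 242 * 14172488 / 12
= 285811841.33 mm^4

285811841.33 mm^4


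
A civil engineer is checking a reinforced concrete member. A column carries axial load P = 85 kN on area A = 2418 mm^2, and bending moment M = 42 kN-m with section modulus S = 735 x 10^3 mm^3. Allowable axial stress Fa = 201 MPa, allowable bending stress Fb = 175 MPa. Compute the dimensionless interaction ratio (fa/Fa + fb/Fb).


f_a = P / A = 85000.0 / 2418 = 35.153 MPa
f_b = M / S = 42000000.0 / 735000.0 = 57.1429 MPa
Ratio = f_a / Fa + f_b / Fb
= 35.153 / 201 + 57.1429 / 175
= 0.5014 (dimensionless)

0.5014 (dimensionless)


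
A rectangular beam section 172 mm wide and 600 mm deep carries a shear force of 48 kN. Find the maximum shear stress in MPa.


A = b * h = 172 * 600 = 103200 mm^2
V = 48 kN = 48000.0 N
tau_max = 1.5 * V / A = 1.5 * 48000.0 / 103200
= 0.6977 MPa

0.6977 MPa


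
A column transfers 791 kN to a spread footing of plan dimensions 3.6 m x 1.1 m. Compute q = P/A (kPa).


A = 3.6 * 1.1 = 3.96 m^2
q = P / A = 791 / 3.96
= 199.7475 kPa

199.7475 kPa


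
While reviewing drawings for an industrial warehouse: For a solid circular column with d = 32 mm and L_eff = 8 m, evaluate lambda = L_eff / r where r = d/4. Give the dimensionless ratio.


Radius of gyration r = d / 4 = 32 / 4 = 8.0 mm
L_eff = 8000.0 mm
Slenderness ratio = L / r = 8000.0 / 8.0 = 1000.0 (dimensionless)

1000.0 (dimensionless)


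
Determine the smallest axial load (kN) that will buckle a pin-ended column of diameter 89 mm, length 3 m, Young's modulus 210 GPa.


I = pi * d^4 / 64 = 3079852.55 mm^4
L = 3000.0 mm
P_cr = pi^2 * E * I / L^2
= 9.8696 * 210000.0 * 3079852.55 / 3000.0^2
= 709261.61 N = 709.2616 kN

709.2616 kN


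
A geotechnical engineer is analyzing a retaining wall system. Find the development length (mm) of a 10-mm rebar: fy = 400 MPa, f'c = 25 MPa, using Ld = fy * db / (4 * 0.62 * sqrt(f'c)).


Ld = (fy * db) / (4 * 0.62 * sqrt(f'c))
= (400 * 10) / (4 * 0.62 * sqrt(25))
= 4000 / 12.4
= 322.58 mm

322.58 mm


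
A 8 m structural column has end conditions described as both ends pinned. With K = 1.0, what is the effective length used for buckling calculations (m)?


L_eff = K * L
= 1.0 * 8
= 8.0 m

8.0 m


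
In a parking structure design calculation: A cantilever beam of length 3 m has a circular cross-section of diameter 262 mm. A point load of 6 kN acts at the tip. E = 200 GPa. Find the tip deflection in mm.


I = pi * d^4 / 64 = pi * 262^4 / 64 = 231299697.07 mm^4
L = 3000.0 mm, P = 6000.0 N, E = 200000.0 MPa
delta = P * L^3 / (3 * E * I)
= 6000.0 * 3000.0^3 / (3 * 200000.0 * 231299697.07)
= 1.1673 mm

1.1673 mm


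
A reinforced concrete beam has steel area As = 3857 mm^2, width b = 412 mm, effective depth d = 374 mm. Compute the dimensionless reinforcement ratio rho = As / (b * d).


rho = As / (b * d)
= 3857 / (412 * 374)
= 3857 / 154088
= 0.025031 (dimensionless)

0.025031 (dimensionless)


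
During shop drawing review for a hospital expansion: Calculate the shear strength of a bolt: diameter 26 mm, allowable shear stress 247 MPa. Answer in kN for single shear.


A = pi * d^2 / 4 = pi * 26^2 / 4 = 530.9292 mm^2
V = f_v * A / 1000 = 247 * 530.9292 / 1000
= 131.1395 kN

131.1395 kN


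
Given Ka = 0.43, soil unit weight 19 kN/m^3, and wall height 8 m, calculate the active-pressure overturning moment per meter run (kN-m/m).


Pa = 0.5 * Ka * gamma * H^2
= 0.5 * 0.43 * 19 * 8^2
= 261.44 kN/m
Arm = H / 3 = 8 / 3 = 2.6667 m
Mo = Pa * arm = Pa * H / 3 = 261.44 * 8 / 3 = 697.1733 kN-m/m

697.1733 kN-m/m


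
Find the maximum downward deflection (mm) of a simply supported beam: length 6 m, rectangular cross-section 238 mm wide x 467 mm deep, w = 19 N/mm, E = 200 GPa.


I = 238 * 467^3 / 12 = 2019976666.17 mm^4
L = 6000.0 mm, w = 19 N/mm, E = 200000.0 MPa
delta = 5 * w * L^4 / (384 * E * I)
= 5 * 19 * 6000.0^4 / (384 * 200000.0 * 2019976666.17)
= 0.7936 mm

0.7936 mm


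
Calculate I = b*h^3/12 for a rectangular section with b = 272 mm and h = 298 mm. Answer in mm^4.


I = b * h^3 / 12
= 272 * 298^3 / 12
= 272 * 26463592 / 12
= 599841418.67 mm^4

599841418.67 mm^4


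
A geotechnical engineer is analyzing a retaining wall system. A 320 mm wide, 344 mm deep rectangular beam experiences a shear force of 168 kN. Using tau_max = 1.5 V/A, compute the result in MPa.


A = b * h = 320 * 344 = 110080 mm^2
V = 168 kN = 168000.0 N
tau_max = 1.5 * V / A = 1.5 * 168000.0 / 110080
= 2.2892 MPa

2.2892 MPa


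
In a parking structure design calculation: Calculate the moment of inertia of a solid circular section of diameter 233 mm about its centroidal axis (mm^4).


r = d / 2 = 233 / 2 = 116.5 mm
I = pi * r^4 / 4 = pi * 116.5^4 / 4
= 144675030.57 mm^4

144675030.57 mm^4


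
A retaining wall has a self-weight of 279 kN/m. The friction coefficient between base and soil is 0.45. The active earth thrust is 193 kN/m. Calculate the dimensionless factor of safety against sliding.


Resisting force = mu * W = 0.45 * 279 = 125.55 kN/m
FOS = Resisting / Driving = 125.55 / 193
= 0.6505 (dimensionless)

0.6505 (dimensionless)


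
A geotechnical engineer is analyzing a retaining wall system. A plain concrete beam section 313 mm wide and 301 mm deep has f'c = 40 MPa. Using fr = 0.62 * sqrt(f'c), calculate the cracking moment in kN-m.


fr = 0.62 * sqrt(40) = 0.62 * 6.3246 = 3.9212 MPa
I = 313 * 301^3 / 12 = 711316001.08 mm^4
y_t = 150.5 mm
M_cr = fr * I / y_t = 3.9212 * 711316001.08 / 150.5 N-mm
= 18.5331 kN-m

18.5331 kN-m


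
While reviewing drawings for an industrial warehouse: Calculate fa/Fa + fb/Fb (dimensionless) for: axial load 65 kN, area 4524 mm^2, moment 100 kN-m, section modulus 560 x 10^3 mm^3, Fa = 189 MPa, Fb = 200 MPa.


f_a = P / A = 65000.0 / 4524 = 14.3678 MPa
f_b = M / S = 100000000.0 / 560000.0 = 178.5714 MPa
Ratio = f_a / Fa + f_b / Fb
= 14.3678 / 189 + 178.5714 / 200
= 0.9689 (dimensionless)

0.9689 (dimensionless)


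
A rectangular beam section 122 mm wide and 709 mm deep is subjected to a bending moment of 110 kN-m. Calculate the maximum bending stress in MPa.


I = b * h^3 / 12 = 122 * 709^3 / 12 = 3623408428.17 mm^4
y = h / 2 = 709 / 2 = 354.5 mm
M = 110 kN-m = 110000000.0 N-mm
sigma = M * y / I = 110000000.0 * 354.5 / 3623408428.17
= 10.76 MPa

10.76 MPa


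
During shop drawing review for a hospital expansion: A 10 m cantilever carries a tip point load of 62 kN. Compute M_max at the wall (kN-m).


For a cantilever with a point load at the free end:
M_max = P * L = 62 * 10 = 620 kN-m

620 kN-m


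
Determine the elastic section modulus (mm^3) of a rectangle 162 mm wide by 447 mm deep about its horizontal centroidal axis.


S = b * h^2 / 6
= 162 * 447^2 / 6
= 162 * 199809 / 6
= 5394843.0 mm^3

5394843.0 mm^3


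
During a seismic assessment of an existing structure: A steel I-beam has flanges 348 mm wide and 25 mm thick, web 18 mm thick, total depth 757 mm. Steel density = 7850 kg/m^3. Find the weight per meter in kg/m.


A_flanges = 2 * 348 * 25 = 17400 mm^2
A_web = (757 - 2 * 25) * 18 = 12726 mm^2
A_total = 17400 + 12726 = 30126 mm^2 = 0.030126 m^2
Weight = rho * A = 7850 * 0.030126 = 236.4891 kg/m

236.4891 kg/m


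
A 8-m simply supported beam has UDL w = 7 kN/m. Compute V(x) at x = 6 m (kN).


R_A = w * L / 2 = 7 * 8 / 2 = 28.0 kN
V(x) = R_A - w * x = 28.0 - 7 * 6
= -14.0 kN

-14.0 kN


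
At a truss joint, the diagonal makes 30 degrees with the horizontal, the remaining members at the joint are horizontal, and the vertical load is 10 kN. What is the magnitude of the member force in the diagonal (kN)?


At the joint, only the diagonal has a vertical component, so vertical equilibrium gives:
F * sin(30) = 10
F = 10 / sin(30)
= 10 / 0.5
= 20.0 kN

20.0 kN


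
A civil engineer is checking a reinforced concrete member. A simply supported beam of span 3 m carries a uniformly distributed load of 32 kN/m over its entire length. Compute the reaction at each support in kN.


Total load = w * L = 32 * 3 = 96 kN
By symmetry, each reaction R = total / 2 = 96 / 2 = 48.0 kN

48.0 kN


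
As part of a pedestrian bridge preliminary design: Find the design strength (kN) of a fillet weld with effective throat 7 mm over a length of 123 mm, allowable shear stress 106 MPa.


Strength = throat * length * allowable stress
= 7 * 123 * 106 N
= 91266 N
= 91.27 kN

91.27 kN


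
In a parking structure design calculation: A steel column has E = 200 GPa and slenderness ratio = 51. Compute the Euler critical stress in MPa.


sigma_cr = pi^2 * E / lambda^2
= 9.8696 * 200000.0 / 51^2
= 9.8696 * 200000.0 / 2601
= 758.9085 MPa

758.9085 MPa


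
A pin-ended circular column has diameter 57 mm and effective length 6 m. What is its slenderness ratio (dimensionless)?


Radius of gyration r = d / 4 = 57 / 4 = 14.25 mm
L_eff = 6000.0 mm
Slenderness ratio = L / r = 6000.0 / 14.25 = 421.05 (dimensionless)

421.05 (dimensionless)


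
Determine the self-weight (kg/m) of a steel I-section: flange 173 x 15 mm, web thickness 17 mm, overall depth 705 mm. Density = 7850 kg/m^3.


A_flanges = 2 * 173 * 15 = 5190 mm^2
A_web = (705 - 2 * 15) * 17 = 11475 mm^2
A_total = 5190 + 11475 = 16665 mm^2 = 0.016665 m^2
Weight = rho * A = 7850 * 0.016665 = 130.8202 kg/m

130.8202 kg/m


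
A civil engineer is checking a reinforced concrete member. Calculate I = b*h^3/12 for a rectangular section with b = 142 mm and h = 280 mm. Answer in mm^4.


I = b * h^3 / 12
= 142 * 280^3 / 12
= 142 * 21952000 / 12
= 259765333.33 mm^4

259765333.33 mm^4


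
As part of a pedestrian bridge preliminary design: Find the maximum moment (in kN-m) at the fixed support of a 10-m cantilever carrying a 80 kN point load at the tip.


For a cantilever with a point load at the free end:
M_max = P * L = 80 * 10 = 800 kN-m

800 kN-m


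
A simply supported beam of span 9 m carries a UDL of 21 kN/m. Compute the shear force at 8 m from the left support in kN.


R_A = w * L / 2 = 21 * 9 / 2 = 94.5 kN
V(x) = R_A - w * x = 94.5 - 21 * 8
= -73.5 kN

-73.5 kN


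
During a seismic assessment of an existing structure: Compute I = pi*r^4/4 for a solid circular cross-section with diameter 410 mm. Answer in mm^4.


r = d / 2 = 410 / 2 = 205.0 mm
I = pi * r^4 / 4 = pi * 205.0^4 / 4
= 1387092187.25 mm^4

1387092187.25 mm^4


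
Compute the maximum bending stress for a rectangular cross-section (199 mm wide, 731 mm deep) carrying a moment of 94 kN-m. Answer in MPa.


I = b * h^3 / 12 = 199 * 731^3 / 12 = 6477746692.42 mm^4
y = h / 2 = 731 / 2 = 365.5 mm
M = 94 kN-m = 94000000.0 N-mm
sigma = M * y / I = 94000000.0 * 365.5 / 6477746692.42
= 5.3 MPa

5.3 MPa


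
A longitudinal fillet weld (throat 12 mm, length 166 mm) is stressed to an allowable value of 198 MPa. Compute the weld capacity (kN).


Strength = throat * length * allowable stress
= 12 * 166 * 198 N
= 394416 N
= 394.42 kN

394.42 kN


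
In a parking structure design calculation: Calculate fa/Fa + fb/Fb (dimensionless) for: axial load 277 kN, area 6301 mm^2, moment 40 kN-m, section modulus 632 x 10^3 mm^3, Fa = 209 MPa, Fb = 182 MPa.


f_a = P / A = 277000.0 / 6301 = 43.9613 MPa
f_b = M / S = 40000000.0 / 632000.0 = 63.2911 MPa
Ratio = f_a / Fa + f_b / Fb
= 43.9613 / 209 + 63.2911 / 182
= 0.5581 (dimensionless)

0.5581 (dimensionless)


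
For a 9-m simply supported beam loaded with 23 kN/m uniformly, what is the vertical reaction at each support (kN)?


Total load = w * L = 23 * 9 = 207 kN
By symmetry, each reaction R = total / 2 = 207 / 2 = 103.5 kN

103.5 kN


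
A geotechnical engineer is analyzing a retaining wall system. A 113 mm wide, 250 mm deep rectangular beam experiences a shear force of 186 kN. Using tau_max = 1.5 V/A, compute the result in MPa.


A = b * h = 113 * 250 = 28250 mm^2
V = 186 kN = 186000.0 N
tau_max = 1.5 * V / A = 1.5 * 186000.0 / 28250
= 9.8761 MPa

9.8761 MPa


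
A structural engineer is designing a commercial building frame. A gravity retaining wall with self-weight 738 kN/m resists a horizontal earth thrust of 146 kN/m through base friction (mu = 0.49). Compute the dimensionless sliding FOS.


Resisting force = mu * W = 0.49 * 738 = 361.62 kN/m
FOS = Resisting / Driving = 361.62 / 146
= 2.4768 (dimensionless)

2.4768 (dimensionless)


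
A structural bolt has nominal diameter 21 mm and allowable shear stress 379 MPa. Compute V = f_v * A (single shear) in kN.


A = pi * d^2 / 4 = pi * 21^2 / 4 = 346.3606 mm^2
V = f_v * A / 1000 = 379 * 346.3606 / 1000
= 131.2707 kN

131.2707 kN


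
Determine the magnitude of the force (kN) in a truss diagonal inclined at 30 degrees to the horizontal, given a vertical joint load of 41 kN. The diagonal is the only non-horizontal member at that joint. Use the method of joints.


At the joint, only the diagonal has a vertical component, so vertical equilibrium gives:
F * sin(30) = 41
F = 41 / sin(30)
= 41 / 0.5
= 82.0 kN

82.0 kN


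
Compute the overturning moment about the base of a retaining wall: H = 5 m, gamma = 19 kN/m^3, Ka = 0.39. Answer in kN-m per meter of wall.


Pa = 0.5 * Ka * gamma * H^2
= 0.5 * 0.39 * 19 * 5^2
= 92.625 kN/m
Arm = H / 3 = 5 / 3 = 1.6667 m
Mo = Pa * arm = Pa * H / 3 = 92.625 * 5 / 3 = 154.375 kN-m/m

154.375 kN-m/m


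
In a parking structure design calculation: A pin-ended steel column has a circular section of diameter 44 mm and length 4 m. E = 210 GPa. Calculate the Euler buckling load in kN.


I = pi * d^4 / 64 = 183984.23 mm^4
L = 4000.0 mm
P_cr = pi^2 * E * I / L^2
= 9.8696 * 210000.0 * 183984.23 / 4000.0^2
= 23833.05 N = 23.8331 kN

23.8331 kN


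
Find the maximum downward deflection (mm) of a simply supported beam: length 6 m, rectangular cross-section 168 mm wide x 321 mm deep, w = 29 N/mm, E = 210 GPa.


I = 168 * 321^3 / 12 = 463066254.0 mm^4
L = 6000.0 mm, w = 29 N/mm, E = 210000.0 MPa
delta = 5 * w * L^4 / (384 * E * I)
= 5 * 29 * 6000.0^4 / (384 * 210000.0 * 463066254.0)
= 5.0324 mm

5.0324 mm


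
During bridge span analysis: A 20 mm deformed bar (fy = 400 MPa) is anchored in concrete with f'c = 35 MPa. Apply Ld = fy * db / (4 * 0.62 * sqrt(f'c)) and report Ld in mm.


Ld = (fy * db) / (4 * 0.62 * sqrt(f'c))
= (400 * 20) / (4 * 0.62 * sqrt(35))
= 8000 / 14.6719
= 545.26 mm

545.26 mm


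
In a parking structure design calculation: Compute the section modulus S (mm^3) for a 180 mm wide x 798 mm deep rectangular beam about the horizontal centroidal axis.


S = b * h^2 / 6
= 180 * 798^2 / 6
= 180 * 636804 / 6
= 19104120.0 mm^3

19104120.0 mm^3


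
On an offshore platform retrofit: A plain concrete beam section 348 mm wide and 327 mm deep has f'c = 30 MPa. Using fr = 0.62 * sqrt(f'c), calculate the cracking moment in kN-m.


fr = 0.62 * sqrt(30) = 0.62 * 5.4772 = 3.3959 MPa
I = 348 * 327^3 / 12 = 1014007707.0 mm^4
y_t = 163.5 mm
M_cr = fr * I / y_t = 3.3959 * 1014007707.0 / 163.5 N-mm
= 21.0608 kN-m

21.0608 kN-m


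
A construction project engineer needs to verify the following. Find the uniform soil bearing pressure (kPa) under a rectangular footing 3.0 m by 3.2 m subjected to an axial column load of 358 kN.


A = 3.0 * 3.2 = 9.6 m^2
q = P / A = 358 / 9.6
= 37.2917 kPa

37.2917 kPa


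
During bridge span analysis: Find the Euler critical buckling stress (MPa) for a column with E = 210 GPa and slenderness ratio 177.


sigma_cr = pi^2 * E / lambda^2
= 9.8696 * 210000.0 / 177^2
= 9.8696 * 210000.0 / 31329
= 66.1565 MPa

66.1565 MPa


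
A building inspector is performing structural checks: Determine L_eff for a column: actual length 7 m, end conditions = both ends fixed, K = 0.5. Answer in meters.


L_eff = K * L
= 0.5 * 7
= 3.5 m

3.5 m


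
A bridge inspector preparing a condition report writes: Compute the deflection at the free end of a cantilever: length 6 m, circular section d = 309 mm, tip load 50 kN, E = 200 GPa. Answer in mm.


I = pi * d^4 / 64 = pi * 309^4 / 64 = 447511104.58 mm^4
L = 6000.0 mm, P = 50000.0 N, E = 200000.0 MPa
delta = P * L^3 / (3 * E * I)
= 50000.0 * 6000.0^3 / (3 * 200000.0 * 447511104.58)
= 40.2225 mm

40.2225 mm


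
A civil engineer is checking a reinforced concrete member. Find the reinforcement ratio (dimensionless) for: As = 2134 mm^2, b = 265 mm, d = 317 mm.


rho = As / (b * d)
= 2134 / (265 * 317)
= 2134 / 84005
= 0.025403 (dimensionless)

0.025403 (dimensionless)


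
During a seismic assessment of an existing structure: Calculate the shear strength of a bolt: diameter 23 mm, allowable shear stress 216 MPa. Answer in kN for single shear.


A = pi * d^2 / 4 = pi * 23^2 / 4 = 415.4756 mm^2
V = f_v * A / 1000 = 216 * 415.4756 / 1000
= 89.7427 kN

89.7427 kN


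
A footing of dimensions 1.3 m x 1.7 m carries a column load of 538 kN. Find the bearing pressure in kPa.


A = 1.3 * 1.7 = 2.21 m^2
q = P / A = 538 / 2.21
= 243.4389 kPa

243.4389 kPa


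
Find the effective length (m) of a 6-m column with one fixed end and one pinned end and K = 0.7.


L_eff = K * L
= 0.7 * 6
= 4.2 m

4.2 m


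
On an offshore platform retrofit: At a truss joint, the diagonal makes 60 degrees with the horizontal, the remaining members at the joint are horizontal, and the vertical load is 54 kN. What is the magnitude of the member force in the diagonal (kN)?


At the joint, only the diagonal has a vertical component, so vertical equilibrium gives:
F * sin(60) = 54
F = 54 / sin(60)
= 54 / 0.866025
= 62.35 kN

62.35 kN


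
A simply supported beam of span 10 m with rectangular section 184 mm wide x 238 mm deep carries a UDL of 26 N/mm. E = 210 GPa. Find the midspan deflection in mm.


I = 184 * 238^3 / 12 = 206712837.33 mm^4
L = 10000.0 mm, w = 26 N/mm, E = 210000.0 MPa
delta = 5 * w * L^4 / (384 * E * I)
= 5 * 26 * 10000.0^4 / (384 * 210000.0 * 206712837.33)
= 77.9876 mm

77.9876 mm


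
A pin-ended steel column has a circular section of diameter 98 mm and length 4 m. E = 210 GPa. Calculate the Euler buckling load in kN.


I = pi * d^4 / 64 = 4527664.12 mm^4
L = 4000.0 mm
P_cr = pi^2 * E * I / L^2
= 9.8696 * 210000.0 * 4527664.12 / 4000.0^2
= 586507.08 N = 586.5071 kN

586.5071 kN


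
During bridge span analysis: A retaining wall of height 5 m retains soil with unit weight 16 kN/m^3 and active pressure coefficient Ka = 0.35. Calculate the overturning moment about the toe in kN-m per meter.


Pa = 0.5 * Ka * gamma * H^2
= 0.5 * 0.35 * 16 * 5^2
= 70.0 kN/m
Arm = H / 3 = 5 / 3 = 1.6667 m
Mo = Pa * arm = Pa * H / 3 = 70.0 * 5 / 3 = 116.6667 kN-m/m

116.6667 kN-m/m


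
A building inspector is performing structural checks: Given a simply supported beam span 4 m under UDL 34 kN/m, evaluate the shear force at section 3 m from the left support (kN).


R_A = w * L / 2 = 34 * 4 / 2 = 68.0 kN
V(x) = R_A - w * x = 68.0 - 34 * 3
= -34.0 kN

-34.0 kN


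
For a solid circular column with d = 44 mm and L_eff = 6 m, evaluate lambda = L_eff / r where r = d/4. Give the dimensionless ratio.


Radius of gyration r = d / 4 = 44 / 4 = 11.0 mm
L_eff = 6000.0 mm
Slenderness ratio = L / r = 6000.0 / 11.0 = 545.45 (dimensionless)

545.45 (dimensionless)


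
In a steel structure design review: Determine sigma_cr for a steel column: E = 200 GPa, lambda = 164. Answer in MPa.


sigma_cr = pi^2 * E / lambda^2
= 9.8696 * 200000.0 / 164^2
= 9.8696 * 200000.0 / 26896
= 73.3909 MPa

73.3909 MPa


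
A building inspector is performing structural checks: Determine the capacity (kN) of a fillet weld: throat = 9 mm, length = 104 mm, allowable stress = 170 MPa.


Strength = throat * length * allowable stress
= 9 * 104 * 170 N
= 159120 N
= 159.12 kN

159.12 kN


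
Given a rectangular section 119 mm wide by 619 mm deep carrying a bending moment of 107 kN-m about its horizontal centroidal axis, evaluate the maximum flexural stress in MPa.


I = b * h^3 / 12 = 119 * 619^3 / 12 = 2352001868.42 mm^4
y = h / 2 = 619 / 2 = 309.5 mm
M = 107 kN-m = 107000000.0 N-mm
sigma = M * y / I = 107000000.0 * 309.5 / 2352001868.42
= 14.08 MPa

14.08 MPa


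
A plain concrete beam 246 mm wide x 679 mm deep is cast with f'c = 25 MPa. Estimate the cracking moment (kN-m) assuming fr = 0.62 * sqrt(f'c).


fr = 0.62 * sqrt(25) = 0.62 * 5.0 = 3.1 MPa
I = 246 * 679^3 / 12 = 6417460199.5 mm^4
y_t = 339.5 mm
M_cr = fr * I / y_t = 3.1 * 6417460199.5 / 339.5 N-mm
= 58.5983 kN-m

58.5983 kN-m


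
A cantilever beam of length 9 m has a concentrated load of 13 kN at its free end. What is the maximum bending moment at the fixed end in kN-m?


For a cantilever with a point load at the free end:
M_max = P * L = 13 * 9 = 117 kN-m

117 kN-m


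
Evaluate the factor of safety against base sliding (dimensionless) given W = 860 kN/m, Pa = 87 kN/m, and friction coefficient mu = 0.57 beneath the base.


Resisting force = mu * W = 0.57 * 860 = 490.2 kN/m
FOS = Resisting / Driving = 490.2 / 87
= 5.6345 (dimensionless)

5.6345 (dimensionless)


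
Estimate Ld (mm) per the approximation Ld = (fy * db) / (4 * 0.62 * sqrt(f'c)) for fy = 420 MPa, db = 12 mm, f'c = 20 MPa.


Ld = (fy * db) / (4 * 0.62 * sqrt(f'c))
= (420 * 12) / (4 * 0.62 * sqrt(20))
= 5040 / 11.0909
= 454.43 mm

454.43 mm


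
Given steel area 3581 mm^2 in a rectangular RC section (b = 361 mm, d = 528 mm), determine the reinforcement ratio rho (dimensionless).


rho = As / (b * d)
= 3581 / (361 * 528)
= 3581 / 190608
= 0.018787 (dimensionless)

0.018787 (dimensionless)


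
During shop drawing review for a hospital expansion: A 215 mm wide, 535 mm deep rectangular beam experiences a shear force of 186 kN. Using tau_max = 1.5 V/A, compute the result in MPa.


A = b * h = 215 * 535 = 115025 mm^2
V = 186 kN = 186000.0 N
tau_max = 1.5 * V / A = 1.5 * 186000.0 / 115025
= 2.4256 MPa

2.4256 MPa


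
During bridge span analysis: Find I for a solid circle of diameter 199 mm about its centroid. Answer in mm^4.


r = d / 2 = 199 / 2 = 99.5 mm
I = pi * r^4 / 4 = pi * 99.5^4 / 4
= 76980761.76 mm^4

76980761.76 mm^4


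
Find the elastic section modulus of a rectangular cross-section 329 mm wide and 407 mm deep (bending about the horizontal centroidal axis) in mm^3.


S = b * h^2 / 6
= 329 * 407^2 / 6
= 329 * 165649 / 6
= 9083086.83 mm^3

9083086.83 mm^3


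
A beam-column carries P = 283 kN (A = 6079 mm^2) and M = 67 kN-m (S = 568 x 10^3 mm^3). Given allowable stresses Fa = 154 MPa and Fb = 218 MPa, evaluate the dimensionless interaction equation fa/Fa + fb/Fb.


f_a = P / A = 283000.0 / 6079 = 46.5537 MPa
f_b = M / S = 67000000.0 / 568000.0 = 117.9577 MPa
Ratio = f_a / Fa + f_b / Fb
= 46.5537 / 154 + 117.9577 / 218
= 0.8434 (dimensionless)

0.8434 (dimensionless)


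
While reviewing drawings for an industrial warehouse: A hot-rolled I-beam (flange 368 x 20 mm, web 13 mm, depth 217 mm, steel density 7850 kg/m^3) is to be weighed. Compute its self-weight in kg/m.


A_flanges = 2 * 368 * 20 = 14720 mm^2
A_web = (217 - 2 * 20) * 13 = 2301 mm^2
A_total = 14720 + 2301 = 17021 mm^2 = 0.017021 m^2
Weight = rho * A = 7850 * 0.017021 = 133.6148 kg/m

133.6148 kg/m


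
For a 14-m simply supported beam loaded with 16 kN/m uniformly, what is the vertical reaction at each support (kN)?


Total load = w * L = 16 * 14 = 224 kN
By symmetry, each reaction R = total / 2 = 224 / 2 = 112.0 kN

112.0 kN


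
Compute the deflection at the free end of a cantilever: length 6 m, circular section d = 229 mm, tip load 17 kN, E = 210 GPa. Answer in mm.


I = pi * d^4 / 64 = pi * 229^4 / 64 = 134993180.01 mm^4
L = 6000.0 mm, P = 17000.0 N, E = 210000.0 MPa
delta = P * L^3 / (3 * E * I)
= 17000.0 * 6000.0^3 / (3 * 210000.0 * 134993180.01)
= 43.1768 mm

43.1768 mm


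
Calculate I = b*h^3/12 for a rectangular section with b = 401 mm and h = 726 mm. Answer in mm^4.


I = b * h^3 / 12
= 401 * 726^3 / 12
= 401 * 382657176 / 12
= 12787127298.0 mm^4

12787127298.0 mm^4


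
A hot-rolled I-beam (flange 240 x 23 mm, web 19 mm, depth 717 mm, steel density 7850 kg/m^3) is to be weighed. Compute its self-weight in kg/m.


A_flanges = 2 * 240 * 23 = 11040 mm^2
A_web = (717 - 2 * 23) * 19 = 12749 mm^2
A_total = 11040 + 12749 = 23789 mm^2 = 0.023789 m^2
Weight = rho * A = 7850 * 0.023789 = 186.7437 kg/m

186.7437 kg/m


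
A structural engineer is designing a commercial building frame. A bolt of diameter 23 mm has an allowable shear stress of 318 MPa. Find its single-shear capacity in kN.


A = pi * d^2 / 4 = pi * 23^2 / 4 = 415.4756 mm^2
V = f_v * A / 1000 = 318 * 415.4756 / 1000
= 132.1212 kN

132.1212 kN


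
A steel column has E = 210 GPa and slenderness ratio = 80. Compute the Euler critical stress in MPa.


sigma_cr = pi^2 * E / lambda^2
= 9.8696 * 210000.0 / 80^2
= 9.8696 * 210000.0 / 6400
= 323.8464 MPa

323.8464 MPa


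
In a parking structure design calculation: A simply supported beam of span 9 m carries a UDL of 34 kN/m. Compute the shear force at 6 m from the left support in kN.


R_A = w * L / 2 = 34 * 9 / 2 = 153.0 kN
V(x) = R_A - w * x = 153.0 - 34 * 6
= -51.0 kN

-51.0 kN


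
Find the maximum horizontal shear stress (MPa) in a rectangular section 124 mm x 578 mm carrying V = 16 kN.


A = b * h = 124 * 578 = 71672 mm^2
V = 16 kN = 16000.0 N
tau_max = 1.5 * V / A = 1.5 * 16000.0 / 71672
= 0.3349 MPa

0.3349 MPa


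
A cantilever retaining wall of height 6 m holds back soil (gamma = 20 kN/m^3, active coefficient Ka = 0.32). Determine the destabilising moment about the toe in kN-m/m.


Pa = 0.5 * Ka * gamma * H^2
= 0.5 * 0.32 * 20 * 6^2
= 115.2 kN/m
Arm = H / 3 = 6 / 3 = 2.0 m
Mo = Pa * arm = Pa * H / 3 = 115.2 * 6 / 3 = 230.4 kN-m/m

230.4 kN-m/m


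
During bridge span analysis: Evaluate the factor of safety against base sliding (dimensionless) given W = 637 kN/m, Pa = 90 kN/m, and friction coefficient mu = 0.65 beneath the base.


Resisting force = mu * W = 0.65 * 637 = 414.05 kN/m
FOS = Resisting / Driving = 414.05 / 90
= 4.6006 (dimensionless)

4.6006 (dimensionless)


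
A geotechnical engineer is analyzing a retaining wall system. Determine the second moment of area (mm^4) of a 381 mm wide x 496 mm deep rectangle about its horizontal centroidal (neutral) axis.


I = b * h^3 / 12
= 381 * 496^3 / 12
= 381 * 122023936 / 12
= 3874259968.0 mm^4

3874259968.0 mm^4


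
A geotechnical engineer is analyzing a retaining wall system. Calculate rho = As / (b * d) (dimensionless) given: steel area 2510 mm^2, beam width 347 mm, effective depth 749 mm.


rho = As / (b * d)
= 2510 / (347 * 749)
= 2510 / 259903
= 0.009657 (dimensionless)

0.009657 (dimensionless)


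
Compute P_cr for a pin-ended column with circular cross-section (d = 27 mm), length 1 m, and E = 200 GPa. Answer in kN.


I = pi * d^4 / 64 = 26087.05 mm^4
L = 1000.0 mm
P_cr = pi^2 * E * I / L^2
= 9.8696 * 200000.0 * 26087.05 / 1000.0^2
= 51493.77 N = 51.4938 kN

51.4938 kN


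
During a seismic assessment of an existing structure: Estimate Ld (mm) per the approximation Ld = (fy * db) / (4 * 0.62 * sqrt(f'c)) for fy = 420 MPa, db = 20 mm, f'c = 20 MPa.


Ld = (fy * db) / (4 * 0.62 * sqrt(f'c))
= (420 * 20) / (4 * 0.62 * sqrt(20))
= 8400 / 11.0909
= 757.38 mm

757.38 mm


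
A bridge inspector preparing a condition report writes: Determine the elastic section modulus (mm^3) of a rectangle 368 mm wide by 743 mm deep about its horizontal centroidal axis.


S = b * h^2 / 6
= 368 * 743^2 / 6
= 368 * 552049 / 6
= 33859005.33 mm^3

33859005.33 mm^3


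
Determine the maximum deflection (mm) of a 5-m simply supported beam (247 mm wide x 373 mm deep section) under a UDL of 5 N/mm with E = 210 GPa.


I = 247 * 373^3 / 12 = 1068174491.58 mm^4
L = 5000.0 mm, w = 5 N/mm, E = 210000.0 MPa
delta = 5 * w * L^4 / (384 * E * I)
= 5 * 5 * 5000.0^4 / (384 * 210000.0 * 1068174491.58)
= 0.1814 mm

0.1814 mm


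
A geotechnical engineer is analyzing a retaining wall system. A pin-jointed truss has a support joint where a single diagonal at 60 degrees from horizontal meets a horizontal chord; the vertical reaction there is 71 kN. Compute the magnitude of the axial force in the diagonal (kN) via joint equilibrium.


At the joint, only the diagonal has a vertical component, so vertical equilibrium gives:
F * sin(60) = 71
F = 71 / sin(60)
= 71 / 0.866025
= 81.98 kN

81.98 kN


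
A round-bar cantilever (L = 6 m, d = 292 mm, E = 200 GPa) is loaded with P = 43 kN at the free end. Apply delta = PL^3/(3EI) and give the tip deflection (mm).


I = pi * d^4 / 64 = pi * 292^4 / 64 = 356862821.2 mm^4
L = 6000.0 mm, P = 43000.0 N, E = 200000.0 MPa
delta = P * L^3 / (3 * E * I)
= 43000.0 * 6000.0^3 / (3 * 200000.0 * 356862821.2)
= 43.378 mm

43.378 mm
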